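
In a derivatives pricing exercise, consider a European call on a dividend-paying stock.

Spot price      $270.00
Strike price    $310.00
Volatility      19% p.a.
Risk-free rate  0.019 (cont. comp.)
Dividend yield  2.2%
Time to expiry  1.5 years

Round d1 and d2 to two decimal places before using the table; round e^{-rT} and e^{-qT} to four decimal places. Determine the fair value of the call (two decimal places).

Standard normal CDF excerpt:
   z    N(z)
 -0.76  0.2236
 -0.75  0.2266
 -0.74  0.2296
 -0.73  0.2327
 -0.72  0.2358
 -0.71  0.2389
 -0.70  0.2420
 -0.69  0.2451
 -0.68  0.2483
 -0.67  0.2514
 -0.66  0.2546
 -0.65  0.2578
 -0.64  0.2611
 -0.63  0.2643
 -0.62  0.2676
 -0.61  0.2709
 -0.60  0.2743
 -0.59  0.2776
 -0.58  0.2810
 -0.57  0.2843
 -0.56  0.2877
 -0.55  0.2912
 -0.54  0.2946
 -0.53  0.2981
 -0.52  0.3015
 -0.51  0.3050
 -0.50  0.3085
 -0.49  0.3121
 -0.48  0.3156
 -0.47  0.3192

σ√T = 0.19 × 1.2247 = 0.2327
d₁ = [ln(270/310) + (0.019 − 0.022 + 0.19²/2)·1.5] / 0.2327 = [-0.1382 + 0.0226] / 0.2327 = -0.4967 ≈ -0.50
d₂ = d₁ − σ√T = -0.4967 − 0.2327 = -0.7294 ≈ -0.73
exp(−qT) = exp(−0.022·1.5) = 0.9675;  exp(−rT) = exp(−0.019·1.5) = 0.9719
N(d₁) = N(-0.50) = 0.3085;  N(d₂) = N(-0.73) = 0.2327
C = 270·0.9675·0.3085 − 310·0.9719·0.2327 = 80.5879 − 70.1100 = 10.4780

$10.48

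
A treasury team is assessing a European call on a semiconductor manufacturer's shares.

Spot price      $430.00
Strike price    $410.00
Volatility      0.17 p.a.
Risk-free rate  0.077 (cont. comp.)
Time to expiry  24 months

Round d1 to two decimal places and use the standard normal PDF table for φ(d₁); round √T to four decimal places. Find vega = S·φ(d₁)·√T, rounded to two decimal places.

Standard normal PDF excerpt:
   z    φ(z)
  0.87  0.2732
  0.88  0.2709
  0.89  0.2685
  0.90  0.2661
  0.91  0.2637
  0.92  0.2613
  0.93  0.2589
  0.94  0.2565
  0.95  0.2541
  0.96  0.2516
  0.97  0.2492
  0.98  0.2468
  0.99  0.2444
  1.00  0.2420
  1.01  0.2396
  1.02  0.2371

153.00

σ√T = 0.17·√2 = 0.2404
ln(S/K) + (r + σ²/2)T = ln(430/410) + (0.077 + 0.17²/2)·2 = 0.0476 + 0.1829 = 0.2305
d₁ = 0.2305 / 0.2404 = 0.9589 ≈ 0.96
√T = √2 = 1.4142
φ(d₁) = φ(0.96) = 0.2516
vega = S·φ(d₁)·√T = 430·0.2516·1.4142 = 152.9995
(Call and put vega coincide under Black-Scholes.)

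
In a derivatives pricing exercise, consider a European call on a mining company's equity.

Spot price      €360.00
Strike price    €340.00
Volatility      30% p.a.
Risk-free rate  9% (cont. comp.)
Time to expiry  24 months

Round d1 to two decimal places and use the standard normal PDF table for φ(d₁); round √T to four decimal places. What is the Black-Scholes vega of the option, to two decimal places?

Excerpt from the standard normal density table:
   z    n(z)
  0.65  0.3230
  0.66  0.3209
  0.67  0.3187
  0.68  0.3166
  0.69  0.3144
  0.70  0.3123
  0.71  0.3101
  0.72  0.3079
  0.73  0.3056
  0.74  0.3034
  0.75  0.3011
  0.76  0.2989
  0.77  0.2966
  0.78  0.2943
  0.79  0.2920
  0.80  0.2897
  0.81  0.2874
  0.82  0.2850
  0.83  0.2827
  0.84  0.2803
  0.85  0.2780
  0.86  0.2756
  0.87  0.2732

σ√T = 0.3·√2 = 0.4243
d₁ = [ln(360/340) + (0.09 + ½·0.3²)·2] / (σ√T) = (0.0572 + 0.2700) / 0.4243 = 0.7711 which rounds to 0.77
√T = √2 = 1.4142
φ(d₁) = φ(0.77) = 0.2966
vega = S·φ(d₁)·√T = 360·0.2966·1.4142 = 151.0026
(Call and put vega coincide under Black-Scholes.)

151.00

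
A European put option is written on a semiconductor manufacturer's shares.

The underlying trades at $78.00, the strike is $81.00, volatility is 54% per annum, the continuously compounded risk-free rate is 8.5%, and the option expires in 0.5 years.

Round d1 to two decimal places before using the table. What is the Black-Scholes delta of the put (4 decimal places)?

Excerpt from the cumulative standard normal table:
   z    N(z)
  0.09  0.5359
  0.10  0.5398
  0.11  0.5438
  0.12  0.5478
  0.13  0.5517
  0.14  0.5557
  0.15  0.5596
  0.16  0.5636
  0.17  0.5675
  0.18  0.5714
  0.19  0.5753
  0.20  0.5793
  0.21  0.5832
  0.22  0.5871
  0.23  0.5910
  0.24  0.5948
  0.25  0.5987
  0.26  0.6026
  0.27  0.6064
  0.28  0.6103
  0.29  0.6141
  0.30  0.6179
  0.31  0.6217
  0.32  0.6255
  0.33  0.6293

T = 0.5;  σ√T = 0.3818
d₁ = [ln(78/81) + (0.085 + 0.54²/2)·0.5] / 0.3818 = [-0.0377 + 0.1154] / 0.3818 = 0.2034 ≈ 0.20
N(d₁) = N(0.20) = 0.5793
Δ_put = N(d₁) − 1 = 0.5793 − 1 = -0.4207

-0.4207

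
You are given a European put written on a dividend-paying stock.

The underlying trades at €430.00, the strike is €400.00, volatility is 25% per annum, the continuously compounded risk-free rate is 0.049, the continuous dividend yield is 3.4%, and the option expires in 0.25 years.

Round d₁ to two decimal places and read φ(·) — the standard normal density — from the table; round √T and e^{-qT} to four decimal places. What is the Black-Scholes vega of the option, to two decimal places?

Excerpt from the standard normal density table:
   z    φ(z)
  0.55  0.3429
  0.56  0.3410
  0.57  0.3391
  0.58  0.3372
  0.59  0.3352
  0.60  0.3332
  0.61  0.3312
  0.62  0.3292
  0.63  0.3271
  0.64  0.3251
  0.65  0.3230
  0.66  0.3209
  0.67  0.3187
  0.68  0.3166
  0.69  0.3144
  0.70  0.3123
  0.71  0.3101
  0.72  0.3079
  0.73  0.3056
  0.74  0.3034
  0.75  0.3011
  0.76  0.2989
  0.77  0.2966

σ√T = 0.25 × 0.5000 = 0.1250
d₁ = [ln(430/400) + (0.049 − 0.034 + ½·0.25²)·0.25] / (σ√T) = (0.0723 + 0.0116) / 0.1250 = 0.6711 ⇒ 0.67
√T = √0.25 = 0.5000
φ(d₁) = φ(0.67) = 0.3187
exp(−qT) = exp(−0.034·0.25) = 0.9915
vega = S·exp(−qT)·φ(d₁)·√T = 430·0.9915·0.3187·0.5000 = 67.9381

67.94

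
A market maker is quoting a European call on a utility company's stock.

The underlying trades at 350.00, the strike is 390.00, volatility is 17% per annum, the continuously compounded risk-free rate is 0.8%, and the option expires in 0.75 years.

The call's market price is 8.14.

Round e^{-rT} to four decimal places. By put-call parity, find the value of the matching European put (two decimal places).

e^(−rT) = e^(−0.008·0.75) = 0.9940
Put-call parity: C − P = S − K·e^(−rT) = 350 − 390·0.9940 = 350 − 387.6600 = -37.6600
P = C − (C − P) = 8.14 − (-37.6600) = 45.8000

45.80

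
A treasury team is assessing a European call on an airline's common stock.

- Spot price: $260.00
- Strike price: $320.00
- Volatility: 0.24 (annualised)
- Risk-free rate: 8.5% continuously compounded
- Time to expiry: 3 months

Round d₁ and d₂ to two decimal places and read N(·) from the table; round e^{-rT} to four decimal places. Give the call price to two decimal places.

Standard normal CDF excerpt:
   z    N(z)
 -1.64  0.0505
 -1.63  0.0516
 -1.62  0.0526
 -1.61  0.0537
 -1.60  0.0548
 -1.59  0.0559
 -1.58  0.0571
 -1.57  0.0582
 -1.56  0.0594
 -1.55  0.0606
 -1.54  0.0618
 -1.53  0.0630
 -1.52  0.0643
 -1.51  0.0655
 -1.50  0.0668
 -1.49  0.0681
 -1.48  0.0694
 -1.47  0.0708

σ√T = 0.24·√0.25 = 0.1200
d₁ = [ln(260/320) + (0.085 + 0.24²/2)·0.25] / 0.1200 = [-0.2076 + 0.0285] / 0.1200 = -1.4932 ⇒ -1.49
d₂ = d₁ − σ√T = -1.4932 − 0.1200 = -1.6132 ⇒ -1.61
exp(−rT) = exp(−0.085·0.25) = 0.9790
N(d₁) = N(-1.49) = 0.0681;  N(d₂) = N(-1.61) = 0.0537
C = 260·0.0681 − 320·0.9790·0.0537 = 17.7060 − 16.8231 = 0.8829

$0.88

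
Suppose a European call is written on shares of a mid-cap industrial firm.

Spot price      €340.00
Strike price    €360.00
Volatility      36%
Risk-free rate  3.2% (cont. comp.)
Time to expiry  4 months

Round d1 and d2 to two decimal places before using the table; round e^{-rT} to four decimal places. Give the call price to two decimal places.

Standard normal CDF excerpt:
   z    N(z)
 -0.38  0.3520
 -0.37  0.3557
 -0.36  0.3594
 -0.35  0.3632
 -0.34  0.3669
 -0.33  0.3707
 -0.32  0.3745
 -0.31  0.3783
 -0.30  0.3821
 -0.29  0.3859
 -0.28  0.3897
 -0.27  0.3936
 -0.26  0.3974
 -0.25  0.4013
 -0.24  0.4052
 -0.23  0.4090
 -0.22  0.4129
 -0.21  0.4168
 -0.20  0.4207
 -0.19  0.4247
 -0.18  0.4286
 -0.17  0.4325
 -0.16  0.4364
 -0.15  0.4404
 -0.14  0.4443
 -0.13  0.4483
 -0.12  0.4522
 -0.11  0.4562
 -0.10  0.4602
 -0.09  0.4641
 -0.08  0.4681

σ√T = 0.36·√0.3333 = 0.2078
d₁ = [ln(340/360) + (0.032 + ½·0.36²)·0.3333] / (σ√T) = (-0.0572 + 0.0323) / 0.2078 = -0.1198 → -0.12
d₂ = -0.1198 − 0.2078 = -0.3276 → -0.33
exp(−rT) = exp(−0.032·0.3333) = 0.9894
C = 340·N(-0.12) − 360·0.9894·N(-0.33) = 340·0.4522 − 360·0.9894·0.3707 = 153.7480 − 132.0374 = 21.7106

€21.71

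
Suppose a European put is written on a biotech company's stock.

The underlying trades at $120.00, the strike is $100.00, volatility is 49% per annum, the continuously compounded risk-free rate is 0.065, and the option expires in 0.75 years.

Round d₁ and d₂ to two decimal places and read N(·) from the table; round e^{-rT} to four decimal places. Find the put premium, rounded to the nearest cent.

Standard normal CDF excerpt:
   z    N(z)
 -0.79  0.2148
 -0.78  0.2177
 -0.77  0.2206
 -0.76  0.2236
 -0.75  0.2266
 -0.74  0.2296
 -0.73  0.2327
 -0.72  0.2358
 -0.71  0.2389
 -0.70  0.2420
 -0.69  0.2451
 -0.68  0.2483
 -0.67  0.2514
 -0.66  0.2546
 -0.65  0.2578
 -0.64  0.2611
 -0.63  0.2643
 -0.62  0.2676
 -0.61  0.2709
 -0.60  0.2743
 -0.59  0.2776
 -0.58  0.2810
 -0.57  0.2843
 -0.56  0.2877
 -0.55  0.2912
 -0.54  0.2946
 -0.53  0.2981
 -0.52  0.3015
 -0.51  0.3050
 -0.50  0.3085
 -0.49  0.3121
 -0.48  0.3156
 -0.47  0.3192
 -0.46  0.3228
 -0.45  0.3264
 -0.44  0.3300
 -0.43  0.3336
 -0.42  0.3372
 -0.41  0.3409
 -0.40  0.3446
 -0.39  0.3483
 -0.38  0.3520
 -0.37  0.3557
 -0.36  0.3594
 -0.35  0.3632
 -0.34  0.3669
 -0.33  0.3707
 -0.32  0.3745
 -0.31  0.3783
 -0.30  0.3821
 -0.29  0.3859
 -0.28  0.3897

$8.47

T = 0.75;  σ√T = 0.4244
d₁ = [ln(120/100) + (0.065 + ½·0.49²)·0.75] / (σ√T) = (0.1823 + 0.1388) / 0.4244 = 0.7567 ⇒ 0.76
d₂ = 0.7567 − 0.4244 = 0.3324 ⇒ 0.33
exp(−rT) = exp(−0.065·0.75) = 0.9524
N(−d₂) = N(-0.33) = 0.3707;  N(−d₁) = N(-0.76) = 0.2236
P = 100·0.9524·0.3707 − 120·0.2236 = 35.3055 − 26.8320 = 8.4735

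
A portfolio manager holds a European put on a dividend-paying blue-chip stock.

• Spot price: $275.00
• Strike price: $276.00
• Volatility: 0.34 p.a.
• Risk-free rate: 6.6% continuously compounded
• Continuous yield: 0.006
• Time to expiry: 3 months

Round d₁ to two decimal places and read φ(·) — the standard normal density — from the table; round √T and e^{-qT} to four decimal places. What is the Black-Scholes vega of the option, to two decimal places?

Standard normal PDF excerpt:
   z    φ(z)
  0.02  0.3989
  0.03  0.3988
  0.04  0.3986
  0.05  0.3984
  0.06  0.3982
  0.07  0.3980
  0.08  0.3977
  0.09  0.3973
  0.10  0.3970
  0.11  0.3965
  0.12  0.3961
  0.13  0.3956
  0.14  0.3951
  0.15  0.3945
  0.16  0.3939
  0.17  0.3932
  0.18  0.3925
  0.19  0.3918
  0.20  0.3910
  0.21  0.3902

54.16

T = 0.25;  σ√T = 0.1700
d₁ = [ln(275/276) + (0.066 − 0.006 + 0.34²/2)·0.25] / 0.1700 = [-0.0036 + 0.0295] / 0.1700 = 0.1519 ≈ 0.15
√T = √0.25 = 0.5000
φ(d₁) = φ(0.15) = 0.3945
exp(−qT) = exp(−0.006·0.25) = 0.9985
vega = S·exp(−qT)·φ(d₁)·√T = 275·0.9985·0.3945·0.5000 = 54.1624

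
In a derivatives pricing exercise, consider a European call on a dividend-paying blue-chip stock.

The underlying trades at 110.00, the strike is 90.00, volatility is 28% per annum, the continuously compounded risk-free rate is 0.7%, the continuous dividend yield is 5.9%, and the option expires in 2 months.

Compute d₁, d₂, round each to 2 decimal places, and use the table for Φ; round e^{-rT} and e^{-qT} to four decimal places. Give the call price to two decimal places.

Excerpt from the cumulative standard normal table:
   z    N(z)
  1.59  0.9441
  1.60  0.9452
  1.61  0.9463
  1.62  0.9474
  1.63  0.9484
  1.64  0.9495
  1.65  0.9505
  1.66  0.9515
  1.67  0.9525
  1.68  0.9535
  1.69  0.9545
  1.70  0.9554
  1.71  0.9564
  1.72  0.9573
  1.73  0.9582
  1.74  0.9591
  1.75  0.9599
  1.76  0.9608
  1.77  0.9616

19.30

T = 0.1667;  σ√T = 0.1143
d₁ = [ln(110/90) + (0.007 − 0.059 + 0.28²/2)·0.1667] / 0.1143 = [0.2007 − 0.0021] / 0.1143 = 1.7368 ≈ 1.74
d₂ = d₁ − σ√T = 1.7368 − 0.1143 = 1.6225 ≈ 1.62
e^(−qT) = e^(−0.059·0.1667) = 0.9902;  e^(−rT) = e^(−0.007·0.1667) = 0.9988
N(d₁) = N(1.74) = 0.9591;  N(d₂) = N(1.62) = 0.9474
C = 110·0.9902·0.9591 − 90·0.9988·0.9474 = 104.4671 − 85.1637 = 19.3034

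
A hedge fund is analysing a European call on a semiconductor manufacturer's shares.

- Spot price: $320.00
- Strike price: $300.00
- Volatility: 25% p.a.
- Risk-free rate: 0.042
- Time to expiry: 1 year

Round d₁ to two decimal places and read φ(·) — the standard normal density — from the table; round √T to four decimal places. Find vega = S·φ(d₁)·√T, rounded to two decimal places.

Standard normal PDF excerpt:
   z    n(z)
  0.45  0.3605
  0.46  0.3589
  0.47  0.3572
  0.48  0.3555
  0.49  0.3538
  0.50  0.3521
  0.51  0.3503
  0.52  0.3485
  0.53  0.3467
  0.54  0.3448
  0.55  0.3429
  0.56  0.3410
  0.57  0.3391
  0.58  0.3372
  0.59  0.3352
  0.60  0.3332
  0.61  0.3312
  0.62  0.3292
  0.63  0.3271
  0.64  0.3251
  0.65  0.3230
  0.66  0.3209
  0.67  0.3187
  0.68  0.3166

109.73

σ√T = 0.25·√1 = 0.2500
d₁ = [ln(320/300) + (0.042 + ½·0.25²)·1] / (σ√T) = (0.0645 + 0.0733) / 0.2500 = 0.5512 → 0.55
√T = √1 = 1.0000
φ(d₁) = φ(0.55) = 0.3429
vega = S·φ(d₁)·√T = 320·0.3429·1.0000 = 109.7280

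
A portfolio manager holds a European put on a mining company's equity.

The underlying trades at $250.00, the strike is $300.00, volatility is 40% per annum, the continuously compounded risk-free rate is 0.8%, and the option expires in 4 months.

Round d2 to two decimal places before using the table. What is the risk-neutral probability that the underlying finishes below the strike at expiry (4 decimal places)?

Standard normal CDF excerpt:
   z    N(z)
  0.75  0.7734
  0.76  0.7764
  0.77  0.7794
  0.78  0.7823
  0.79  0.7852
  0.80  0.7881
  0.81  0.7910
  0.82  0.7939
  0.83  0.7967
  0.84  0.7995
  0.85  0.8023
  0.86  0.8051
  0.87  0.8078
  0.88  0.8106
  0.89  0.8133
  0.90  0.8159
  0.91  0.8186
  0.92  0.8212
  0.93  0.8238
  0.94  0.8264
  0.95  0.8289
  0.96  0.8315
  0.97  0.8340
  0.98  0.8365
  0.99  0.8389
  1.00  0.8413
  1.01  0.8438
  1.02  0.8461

σ√T = 0.4 × 0.5774 = 0.2309
d₁ = [ln(250/300) + (0.008 + 0.4²/2)·0.3333] / 0.2309 = [-0.1823 + 0.0293] / 0.2309 = -0.6625 which rounds to -0.66
d₂ = d₁ − σ√T = -0.6625 − 0.2309 = -0.8934 which rounds to -0.89
Pr(exercise) under Q = N(−d₂) = N(0.89) = 0.8133

0.8133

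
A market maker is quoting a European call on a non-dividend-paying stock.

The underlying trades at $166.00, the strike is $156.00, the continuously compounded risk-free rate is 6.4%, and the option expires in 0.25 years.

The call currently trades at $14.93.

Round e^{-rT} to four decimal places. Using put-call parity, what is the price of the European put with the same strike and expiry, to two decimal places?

$2.45

exp(−rT) = exp(−0.064·0.25) = 0.9841
Put-call parity: C − P = S − K·e^(−rT) = 166 − 156·0.9841 = 166 − 153.5196 = 12.4804
P = C − (C − P) = 14.93 − (12.4804) = 2.4496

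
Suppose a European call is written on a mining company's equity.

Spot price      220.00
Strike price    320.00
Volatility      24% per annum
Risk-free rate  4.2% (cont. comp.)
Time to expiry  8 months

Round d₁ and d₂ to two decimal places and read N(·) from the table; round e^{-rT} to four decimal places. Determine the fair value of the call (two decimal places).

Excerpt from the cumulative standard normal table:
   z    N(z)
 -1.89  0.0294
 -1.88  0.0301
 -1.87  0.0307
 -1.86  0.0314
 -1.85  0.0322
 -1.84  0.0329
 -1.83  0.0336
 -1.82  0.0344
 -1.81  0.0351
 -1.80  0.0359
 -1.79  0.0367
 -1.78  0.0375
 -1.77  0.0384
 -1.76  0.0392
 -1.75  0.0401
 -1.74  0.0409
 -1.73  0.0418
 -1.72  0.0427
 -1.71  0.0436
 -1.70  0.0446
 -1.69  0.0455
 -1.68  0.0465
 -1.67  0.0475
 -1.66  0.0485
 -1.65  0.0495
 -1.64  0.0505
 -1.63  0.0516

T = 0.6667;  σ√T = 0.1960
ln(S/K) + (r + σ²/2)T = ln(220/320) + (0.042 + 0.24²/2)·0.6667 = -0.3747 + 0.0472 = -0.3275
d₁ = -0.3275 / 0.1960 = -1.6712 which rounds to -1.67
d₂ = d₁ − σ√T = -1.6712 − 0.1960 = -1.8672 which rounds to -1.87
e^(−rT) = e^(−0.042·0.6667) = 0.9724
C = 220·N(-1.67) − 320·0.9724·N(-1.87) = 220·0.0475 − 320·0.9724·0.0307 = 10.4500 − 9.5529 = 0.8971

0.90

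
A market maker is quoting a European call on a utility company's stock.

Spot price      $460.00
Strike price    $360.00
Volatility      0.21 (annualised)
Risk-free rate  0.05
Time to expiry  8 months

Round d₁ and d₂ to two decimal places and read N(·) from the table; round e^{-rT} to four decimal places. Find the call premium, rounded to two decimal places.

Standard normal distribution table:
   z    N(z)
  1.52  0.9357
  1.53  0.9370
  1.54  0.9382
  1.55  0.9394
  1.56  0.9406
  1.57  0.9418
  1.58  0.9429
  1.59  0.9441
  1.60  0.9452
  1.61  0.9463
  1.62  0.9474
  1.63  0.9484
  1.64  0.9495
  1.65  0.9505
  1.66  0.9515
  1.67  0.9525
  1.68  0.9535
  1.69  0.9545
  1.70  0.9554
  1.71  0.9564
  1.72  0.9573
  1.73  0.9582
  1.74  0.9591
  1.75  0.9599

$113.27

σ√T = 0.21 × 0.8165 = 0.1715
d₁ = [ln(460/360) + (0.05 + ½·0.21²)·0.6667] / (σ√T) = (0.2451 + 0.0480) / 0.1715 = 1.7097 which rounds to 1.71
d₂ = 1.7097 − 0.1715 = 1.5383 which rounds to 1.54
e^(−rT) = e^(−0.05·0.6667) = 0.9672
C = 460·N(1.71) − 360·0.9672·N(1.54) = 460·0.9564 − 360·0.9672·0.9382 = 439.9440 − 326.6737 = 113.2703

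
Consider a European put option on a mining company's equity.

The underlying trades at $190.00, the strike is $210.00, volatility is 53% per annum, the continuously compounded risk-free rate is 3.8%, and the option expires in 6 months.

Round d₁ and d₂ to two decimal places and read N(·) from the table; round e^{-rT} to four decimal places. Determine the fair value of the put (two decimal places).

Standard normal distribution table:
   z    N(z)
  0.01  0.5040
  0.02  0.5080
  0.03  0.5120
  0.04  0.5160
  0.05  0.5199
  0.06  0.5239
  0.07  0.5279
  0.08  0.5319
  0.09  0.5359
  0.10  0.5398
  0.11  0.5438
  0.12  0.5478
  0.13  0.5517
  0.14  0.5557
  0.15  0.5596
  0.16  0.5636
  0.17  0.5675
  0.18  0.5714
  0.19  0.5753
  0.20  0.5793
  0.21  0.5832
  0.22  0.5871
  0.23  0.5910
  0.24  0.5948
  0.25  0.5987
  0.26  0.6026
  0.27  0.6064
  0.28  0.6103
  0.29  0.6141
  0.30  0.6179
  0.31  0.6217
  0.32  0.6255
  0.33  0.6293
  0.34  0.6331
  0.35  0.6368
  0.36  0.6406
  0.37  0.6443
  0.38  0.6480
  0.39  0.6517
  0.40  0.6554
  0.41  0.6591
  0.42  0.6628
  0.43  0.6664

T = 0.5;  σ√T = 0.3748
ln(S/K) + (r + σ²/2)T = ln(190/210) + (0.038 + 0.53²/2)·0.5 = -0.1001 + 0.0892 = -0.0109
d₁ = -0.0109 / 0.3748 = -0.0290 ≈ -0.03
d₂ = d₁ − σ√T = -0.0290 − 0.3748 = -0.4037 ≈ -0.40
e^(−rT) = e^(−0.038·0.5) = 0.9812
N(−d₂) = N(0.40) = 0.6554;  N(−d₁) = N(0.03) = 0.5120
P = 210·0.9812·0.6554 − 190·0.5120 = 135.0465 − 97.2800 = 37.7665

$37.77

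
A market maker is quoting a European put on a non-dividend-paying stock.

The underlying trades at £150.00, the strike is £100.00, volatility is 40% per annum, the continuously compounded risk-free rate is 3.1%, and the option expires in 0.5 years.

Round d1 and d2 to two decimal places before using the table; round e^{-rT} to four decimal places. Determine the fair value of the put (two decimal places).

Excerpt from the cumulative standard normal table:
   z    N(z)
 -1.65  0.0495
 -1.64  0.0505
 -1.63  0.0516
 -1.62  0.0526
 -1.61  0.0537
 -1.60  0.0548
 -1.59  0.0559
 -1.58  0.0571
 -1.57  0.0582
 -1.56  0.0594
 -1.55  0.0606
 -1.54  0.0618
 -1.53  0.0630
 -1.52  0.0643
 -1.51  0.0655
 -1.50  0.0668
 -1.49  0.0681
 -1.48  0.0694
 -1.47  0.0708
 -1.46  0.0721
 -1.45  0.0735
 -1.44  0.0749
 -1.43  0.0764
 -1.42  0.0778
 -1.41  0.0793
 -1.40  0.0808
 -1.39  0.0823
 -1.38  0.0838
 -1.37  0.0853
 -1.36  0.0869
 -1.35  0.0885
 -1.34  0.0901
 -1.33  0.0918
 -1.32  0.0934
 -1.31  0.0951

£0.97

σ√T = 0.4 × 0.7071 = 0.2828
d₁ = [ln(150/100) + (0.031 + ½·0.4²)·0.5] / (σ√T) = (0.4055 + 0.0555) / 0.2828 = 1.6298 ⇒ 1.63
d₂ = 1.6298 − 0.2828 = 1.3469 ⇒ 1.35
e^(−rT) = e^(−0.031·0.5) = 0.9846
N(−d₂) = N(-1.35) = 0.0885;  N(−d₁) = N(-1.63) = 0.0516
P = 100·0.9846·0.0885 − 150·0.0516 = 8.7137 − 7.7400 = 0.9737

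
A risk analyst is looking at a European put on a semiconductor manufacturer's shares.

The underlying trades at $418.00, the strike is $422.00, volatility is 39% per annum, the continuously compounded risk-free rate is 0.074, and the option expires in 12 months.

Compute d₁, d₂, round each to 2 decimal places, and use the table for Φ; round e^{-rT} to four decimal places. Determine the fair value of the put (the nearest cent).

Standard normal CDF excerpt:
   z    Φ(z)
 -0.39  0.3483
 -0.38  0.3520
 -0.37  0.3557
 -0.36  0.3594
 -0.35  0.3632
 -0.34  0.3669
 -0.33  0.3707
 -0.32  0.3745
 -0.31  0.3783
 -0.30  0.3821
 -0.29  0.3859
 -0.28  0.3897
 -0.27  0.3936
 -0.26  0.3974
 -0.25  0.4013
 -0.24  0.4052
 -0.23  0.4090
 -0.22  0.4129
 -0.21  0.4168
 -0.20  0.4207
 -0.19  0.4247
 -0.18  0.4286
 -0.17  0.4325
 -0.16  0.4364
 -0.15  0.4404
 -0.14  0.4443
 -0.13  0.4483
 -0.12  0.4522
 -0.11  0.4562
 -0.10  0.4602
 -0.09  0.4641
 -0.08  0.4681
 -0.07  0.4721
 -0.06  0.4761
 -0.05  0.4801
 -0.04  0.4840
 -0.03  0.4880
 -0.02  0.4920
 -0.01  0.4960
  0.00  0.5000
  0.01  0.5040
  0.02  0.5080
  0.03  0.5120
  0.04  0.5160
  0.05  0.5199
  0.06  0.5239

$50.43

σ√T = 0.39 × 1.0000 = 0.3900
ln(S/K) + (r + σ²/2)T = ln(418/422) + (0.074 + 0.39²/2)·1 = -0.0095 + 0.1501 = 0.1405
d₁ = 0.1405 / 0.3900 = 0.3603 ≈ 0.36
d₂ = d₁ − σ√T = 0.3603 − 0.3900 = -0.0297 ≈ -0.03
exp(−rT) = exp(−0.074·1) = 0.9287
P = 422·0.9287·N(0.03) − 418·N(-0.36) = 422·0.9287·0.5120 − 418·0.3594 = 200.6586 − 150.2292 = 50.4294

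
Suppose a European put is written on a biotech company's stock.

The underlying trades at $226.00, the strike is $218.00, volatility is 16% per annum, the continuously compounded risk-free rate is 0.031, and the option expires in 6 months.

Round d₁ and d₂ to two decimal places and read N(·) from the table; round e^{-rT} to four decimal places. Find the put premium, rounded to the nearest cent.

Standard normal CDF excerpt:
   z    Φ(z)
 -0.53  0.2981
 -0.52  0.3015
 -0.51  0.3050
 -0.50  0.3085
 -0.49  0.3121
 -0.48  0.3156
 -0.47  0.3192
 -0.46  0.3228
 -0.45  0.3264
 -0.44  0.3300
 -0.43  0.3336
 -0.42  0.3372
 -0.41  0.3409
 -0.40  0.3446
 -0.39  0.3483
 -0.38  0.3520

σ√T = 0.16·√0.5 = 0.1131
d₁ = [ln(226/218) + (0.031 + 0.16²/2)·0.5] / 0.1131 = [0.0360 + 0.0219] / 0.1131 = 0.5121 which rounds to 0.51
d₂ = d₁ − σ√T = 0.5121 − 0.1131 = 0.3990 which rounds to 0.40
e^(−rT) = e^(−0.031·0.5) = 0.9846
N(−d₂) = N(-0.40) = 0.3446;  N(−d₁) = N(-0.51) = 0.3050
P = 218·0.9846·0.3446 − 226·0.3050 = 73.9659 − 68.9300 = 5.0359

$5.04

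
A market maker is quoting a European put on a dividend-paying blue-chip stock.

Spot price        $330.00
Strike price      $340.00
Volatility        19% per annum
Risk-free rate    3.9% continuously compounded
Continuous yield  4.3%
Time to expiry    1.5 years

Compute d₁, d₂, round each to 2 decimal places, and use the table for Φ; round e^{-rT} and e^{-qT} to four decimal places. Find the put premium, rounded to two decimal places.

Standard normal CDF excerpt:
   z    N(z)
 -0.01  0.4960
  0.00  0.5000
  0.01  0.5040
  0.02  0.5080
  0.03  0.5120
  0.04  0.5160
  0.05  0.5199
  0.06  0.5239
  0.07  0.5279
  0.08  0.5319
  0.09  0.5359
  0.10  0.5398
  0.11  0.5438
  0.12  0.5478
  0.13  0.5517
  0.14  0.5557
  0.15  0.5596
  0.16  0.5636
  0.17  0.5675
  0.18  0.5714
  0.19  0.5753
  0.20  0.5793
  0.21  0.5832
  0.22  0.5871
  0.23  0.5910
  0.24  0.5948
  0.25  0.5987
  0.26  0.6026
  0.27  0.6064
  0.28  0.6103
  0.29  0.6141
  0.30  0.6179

T = 1.5;  σ√T = 0.2327
d₁ = [ln(330/340) + (0.039 − 0.043 + 0.19²/2)·1.5] / 0.2327 = [-0.0299 + 0.0211] / 0.2327 = -0.0377 ≈ -0.04
d₂ = d₁ − σ√T = -0.0377 − 0.2327 = -0.2704 ≈ -0.27
exp(−qT) = exp(−0.043·1.5) = 0.9375;  exp(−rT) = exp(−0.039·1.5) = 0.9432
N(−d₂) = N(0.27) = 0.6064;  N(−d₁) = N(0.04) = 0.5160
P = 340·0.9432·0.6064 − 330·0.9375·0.5160 = 194.4652 − 159.6375 = 34.8277

$34.83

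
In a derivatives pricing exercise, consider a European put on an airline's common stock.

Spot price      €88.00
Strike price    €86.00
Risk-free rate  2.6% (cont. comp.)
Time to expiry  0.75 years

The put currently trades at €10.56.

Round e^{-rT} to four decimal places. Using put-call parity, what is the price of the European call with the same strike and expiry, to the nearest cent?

exp(−rT) = exp(−0.026·0.75) = 0.9807
Put-call parity: C − P = S − K·e^(−rT) = 88 − 86·0.9807 = 88 − 84.3402 = 3.6598
C = P + (C − P) = 10.56 + (3.6598) = 14.2198

€14.22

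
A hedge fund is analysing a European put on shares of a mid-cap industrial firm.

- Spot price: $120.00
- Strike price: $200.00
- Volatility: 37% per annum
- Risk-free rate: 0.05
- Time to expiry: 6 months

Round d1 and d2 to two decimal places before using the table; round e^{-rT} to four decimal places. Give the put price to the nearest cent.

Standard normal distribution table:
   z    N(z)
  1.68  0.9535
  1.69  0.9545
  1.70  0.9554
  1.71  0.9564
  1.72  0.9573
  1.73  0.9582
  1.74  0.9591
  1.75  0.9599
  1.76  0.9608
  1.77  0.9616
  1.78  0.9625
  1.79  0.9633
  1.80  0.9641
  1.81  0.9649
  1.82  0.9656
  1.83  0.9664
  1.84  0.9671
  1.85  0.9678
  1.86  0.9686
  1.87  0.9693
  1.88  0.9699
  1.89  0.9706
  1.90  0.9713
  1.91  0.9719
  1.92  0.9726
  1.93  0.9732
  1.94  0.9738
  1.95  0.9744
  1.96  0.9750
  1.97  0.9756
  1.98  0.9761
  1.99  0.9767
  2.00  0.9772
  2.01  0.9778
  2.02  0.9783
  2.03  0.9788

$75.53

σ√T = 0.37·√0.5 = 0.2616
d₁ = [ln(120/200) + (0.05 + ½·0.37²)·0.5] / (σ√T) = (-0.5108 + 0.0592) / 0.2616 = -1.7261 → -1.73
d₂ = -1.7261 − 0.2616 = -1.9877 → -1.99
exp(−rT) = exp(−0.05·0.5) = 0.9753
P = 200·0.9753·N(1.99) − 120·N(1.73) = 200·0.9753·0.9767 − 120·0.9582 = 190.5151 − 114.9840 = 75.5311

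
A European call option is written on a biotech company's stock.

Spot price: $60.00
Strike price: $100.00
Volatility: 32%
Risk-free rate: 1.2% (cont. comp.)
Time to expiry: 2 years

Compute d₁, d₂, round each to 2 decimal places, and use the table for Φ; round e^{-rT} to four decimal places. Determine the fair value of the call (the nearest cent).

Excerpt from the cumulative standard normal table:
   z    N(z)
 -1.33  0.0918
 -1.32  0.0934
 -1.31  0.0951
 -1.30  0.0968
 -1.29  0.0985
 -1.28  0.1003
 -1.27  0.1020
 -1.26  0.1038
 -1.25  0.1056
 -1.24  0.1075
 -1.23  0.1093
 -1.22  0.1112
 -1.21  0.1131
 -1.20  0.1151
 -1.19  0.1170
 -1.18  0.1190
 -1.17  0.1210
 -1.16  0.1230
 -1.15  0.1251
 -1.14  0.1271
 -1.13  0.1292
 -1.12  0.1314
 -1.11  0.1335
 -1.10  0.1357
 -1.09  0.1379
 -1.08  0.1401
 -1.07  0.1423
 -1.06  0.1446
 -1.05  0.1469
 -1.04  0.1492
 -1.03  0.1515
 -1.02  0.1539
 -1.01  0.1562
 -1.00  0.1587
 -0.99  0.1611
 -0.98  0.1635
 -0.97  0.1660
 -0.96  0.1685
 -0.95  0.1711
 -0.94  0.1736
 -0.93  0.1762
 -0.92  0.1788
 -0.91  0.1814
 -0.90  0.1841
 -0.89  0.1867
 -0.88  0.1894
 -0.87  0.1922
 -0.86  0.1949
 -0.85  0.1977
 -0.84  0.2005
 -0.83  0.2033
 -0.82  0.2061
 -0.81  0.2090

σ√T = 0.32 × 1.4142 = 0.4525
d₁ = [ln(60/100) + (0.012 + 0.32²/2)·2] / 0.4525 = [-0.5108 + 0.1264] / 0.4525 = -0.8495 → -0.85
d₂ = d₁ − σ√T = -0.8495 − 0.4525 = -1.3020 → -1.30
exp(−rT) = exp(−0.012·2) = 0.9763
N(d₁) = N(-0.85) = 0.1977;  N(d₂) = N(-1.30) = 0.0968
C = 60·0.1977 − 100·0.9763·0.0968 = 11.8620 − 9.4506 = 2.4114

$2.41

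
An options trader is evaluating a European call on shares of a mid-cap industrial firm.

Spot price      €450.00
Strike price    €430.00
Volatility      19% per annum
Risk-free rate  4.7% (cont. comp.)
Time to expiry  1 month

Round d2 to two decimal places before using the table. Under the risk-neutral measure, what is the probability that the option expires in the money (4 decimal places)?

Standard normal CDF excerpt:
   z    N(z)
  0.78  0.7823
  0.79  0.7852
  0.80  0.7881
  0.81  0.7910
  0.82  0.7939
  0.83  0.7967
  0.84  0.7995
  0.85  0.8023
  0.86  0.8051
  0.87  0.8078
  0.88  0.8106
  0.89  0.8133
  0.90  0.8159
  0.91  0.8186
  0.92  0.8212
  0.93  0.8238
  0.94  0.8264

T = 0.08333;  σ√T = 0.0548
d₁ = [ln(450/430) + (0.047 + 0.19²/2)·0.08333] / 0.0548 = [0.0455 + 0.0054] / 0.0548 = 0.9277 ≈ 0.93
d₂ = d₁ − σ√T = 0.9277 − 0.0548 = 0.8729 ≈ 0.87
Risk-neutral Pr[S_T > K] = N(d₂) = N(0.87) = 0.8078

0.8078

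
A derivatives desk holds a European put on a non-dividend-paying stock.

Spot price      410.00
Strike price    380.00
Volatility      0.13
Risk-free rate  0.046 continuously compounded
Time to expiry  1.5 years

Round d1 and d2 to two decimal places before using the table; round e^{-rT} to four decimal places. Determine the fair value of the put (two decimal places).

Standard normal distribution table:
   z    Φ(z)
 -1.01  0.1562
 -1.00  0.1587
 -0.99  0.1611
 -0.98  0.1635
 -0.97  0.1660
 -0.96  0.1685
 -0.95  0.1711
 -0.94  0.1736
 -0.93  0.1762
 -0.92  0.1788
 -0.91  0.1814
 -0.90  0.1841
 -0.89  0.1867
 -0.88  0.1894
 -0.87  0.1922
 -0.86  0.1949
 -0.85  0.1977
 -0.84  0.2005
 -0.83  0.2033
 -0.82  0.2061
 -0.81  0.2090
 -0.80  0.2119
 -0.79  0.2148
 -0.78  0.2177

6.05

T = 1.5;  σ√T = 0.1592
ln(S/K) + (r + σ²/2)T = ln(410/380) + (0.046 + 0.13²/2)·1.5 = 0.0760 + 0.0817 = 0.1577
d₁ = 0.1577 / 0.1592 = 0.9902 ⇒ 0.99
d₂ = d₁ − σ√T = 0.9902 − 0.1592 = 0.8310 ⇒ 0.83
exp(−rT) = exp(−0.046·1.5) = 0.9333
P = 380·0.9333·N(-0.83) − 410·N(-0.99) = 380·0.9333·0.2033 − 410·0.1611 = 72.1012 − 66.0510 = 6.0502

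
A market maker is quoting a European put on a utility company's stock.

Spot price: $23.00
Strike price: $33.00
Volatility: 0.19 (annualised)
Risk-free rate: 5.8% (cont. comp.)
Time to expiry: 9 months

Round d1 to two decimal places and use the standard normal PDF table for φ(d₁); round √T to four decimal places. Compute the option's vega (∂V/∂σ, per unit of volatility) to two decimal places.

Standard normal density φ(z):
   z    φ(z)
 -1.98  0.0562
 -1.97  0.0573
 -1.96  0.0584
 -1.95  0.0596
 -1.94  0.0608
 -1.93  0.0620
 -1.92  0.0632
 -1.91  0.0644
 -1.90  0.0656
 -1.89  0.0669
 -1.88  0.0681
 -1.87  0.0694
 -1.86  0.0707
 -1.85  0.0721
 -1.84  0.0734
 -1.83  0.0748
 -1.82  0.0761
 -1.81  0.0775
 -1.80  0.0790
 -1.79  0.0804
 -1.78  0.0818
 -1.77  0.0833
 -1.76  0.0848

1.44

σ√T = 0.19 × 0.8660 = 0.1645
d₁ = [ln(23/33) + (0.058 + 0.19²/2)·0.75] / 0.1645 = [-0.3610 + 0.0570] / 0.1645 = -1.8474 → -1.85
√T = √0.75 = 0.8660
φ(d₁) = φ(-1.85) = 0.0721
vega = S·φ(d₁)·√T = 23·0.0721·0.8660 = 1.4361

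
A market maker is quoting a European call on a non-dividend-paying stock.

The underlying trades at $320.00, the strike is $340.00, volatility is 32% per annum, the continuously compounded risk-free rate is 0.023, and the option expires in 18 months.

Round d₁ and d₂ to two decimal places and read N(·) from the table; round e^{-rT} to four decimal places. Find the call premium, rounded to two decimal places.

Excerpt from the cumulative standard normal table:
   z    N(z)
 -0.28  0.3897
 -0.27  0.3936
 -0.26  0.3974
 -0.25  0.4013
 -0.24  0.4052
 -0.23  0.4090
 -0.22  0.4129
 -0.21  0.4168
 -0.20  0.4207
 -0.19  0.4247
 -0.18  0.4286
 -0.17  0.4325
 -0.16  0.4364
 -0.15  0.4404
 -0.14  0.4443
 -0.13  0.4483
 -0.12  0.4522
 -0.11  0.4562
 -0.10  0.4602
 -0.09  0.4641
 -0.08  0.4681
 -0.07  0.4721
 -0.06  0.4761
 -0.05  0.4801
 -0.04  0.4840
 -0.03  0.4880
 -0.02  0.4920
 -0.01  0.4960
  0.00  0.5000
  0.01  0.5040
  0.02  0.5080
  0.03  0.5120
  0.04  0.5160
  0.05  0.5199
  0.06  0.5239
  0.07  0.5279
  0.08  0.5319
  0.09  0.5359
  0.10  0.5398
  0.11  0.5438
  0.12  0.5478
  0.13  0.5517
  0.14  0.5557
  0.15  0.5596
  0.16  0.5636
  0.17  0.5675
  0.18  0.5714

$46.01

σ√T = 0.32·√1.5 = 0.3919
d₁ = [ln(320/340) + (0.023 + 0.32²/2)·1.5] / 0.3919 = [-0.0606 + 0.1113] / 0.3919 = 0.1293 which rounds to 0.13
d₂ = d₁ − σ√T = 0.1293 − 0.3919 = -0.2626 which rounds to -0.26
e^(−rT) = e^(−0.023·1.5) = 0.9661
C = 320·N(0.13) − 340·0.9661·N(-0.26) = 320·0.5517 − 340·0.9661·0.3974 = 176.5440 − 130.5356 = 46.0084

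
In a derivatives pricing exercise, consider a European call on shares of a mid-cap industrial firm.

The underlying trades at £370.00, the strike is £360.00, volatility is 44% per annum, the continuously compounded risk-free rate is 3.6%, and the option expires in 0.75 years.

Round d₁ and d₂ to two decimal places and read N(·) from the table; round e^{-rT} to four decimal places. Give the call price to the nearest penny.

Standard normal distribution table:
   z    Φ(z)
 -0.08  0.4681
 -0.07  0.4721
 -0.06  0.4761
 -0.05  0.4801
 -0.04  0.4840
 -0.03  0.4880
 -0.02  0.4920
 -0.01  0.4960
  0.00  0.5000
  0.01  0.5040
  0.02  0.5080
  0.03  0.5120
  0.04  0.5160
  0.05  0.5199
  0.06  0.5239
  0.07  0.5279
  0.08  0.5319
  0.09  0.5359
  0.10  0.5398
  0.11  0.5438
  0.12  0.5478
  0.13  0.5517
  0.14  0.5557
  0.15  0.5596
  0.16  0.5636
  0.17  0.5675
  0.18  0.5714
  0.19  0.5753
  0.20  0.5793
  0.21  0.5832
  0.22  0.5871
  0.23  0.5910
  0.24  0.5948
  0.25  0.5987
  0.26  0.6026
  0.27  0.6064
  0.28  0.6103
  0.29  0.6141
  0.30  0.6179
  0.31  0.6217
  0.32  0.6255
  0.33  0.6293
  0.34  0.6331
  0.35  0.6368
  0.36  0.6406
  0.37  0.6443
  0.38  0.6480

£64.60

σ√T = 0.44·√0.75 = 0.3811
d₁ = [ln(370/360) + (0.036 + ½·0.44²)·0.75] / (σ√T) = (0.0274 + 0.0996) / 0.3811 = 0.3333 ≈ 0.33
d₂ = 0.3333 − 0.3811 = -0.0478 ≈ -0.05
exp(−rT) = exp(−0.036·0.75) = 0.9734
N(d₁) = N(0.33) = 0.6293;  N(d₂) = N(-0.05) = 0.4801
C = 370·0.6293 − 360·0.9734·0.4801 = 232.8410 − 168.2386 = 64.6024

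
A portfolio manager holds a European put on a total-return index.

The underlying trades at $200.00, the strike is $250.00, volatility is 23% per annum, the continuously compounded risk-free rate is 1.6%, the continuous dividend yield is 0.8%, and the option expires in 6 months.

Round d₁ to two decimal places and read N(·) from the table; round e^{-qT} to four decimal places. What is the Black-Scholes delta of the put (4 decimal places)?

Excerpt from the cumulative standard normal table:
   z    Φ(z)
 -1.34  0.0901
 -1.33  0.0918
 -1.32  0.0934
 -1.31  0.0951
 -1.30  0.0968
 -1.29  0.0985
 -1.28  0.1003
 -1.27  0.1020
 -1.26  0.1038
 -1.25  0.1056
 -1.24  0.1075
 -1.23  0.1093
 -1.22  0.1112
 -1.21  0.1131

-0.8944

σ√T = 0.23 × 0.7071 = 0.1626
ln(S/K) + (r − q + σ²/2)T = ln(200/250) + (0.016 − 0.008 + 0.23²/2)·0.5 = -0.2231 + 0.0172 = -0.2059
d₁ = -0.2059 / 0.1626 = -1.2661 → -1.27
N(d₁) = N(-1.27) = 0.1020
Δ_put = e^(−qT)·(N(d₁) − 1) = 0.9960·(0.1020 − 1) = -0.8944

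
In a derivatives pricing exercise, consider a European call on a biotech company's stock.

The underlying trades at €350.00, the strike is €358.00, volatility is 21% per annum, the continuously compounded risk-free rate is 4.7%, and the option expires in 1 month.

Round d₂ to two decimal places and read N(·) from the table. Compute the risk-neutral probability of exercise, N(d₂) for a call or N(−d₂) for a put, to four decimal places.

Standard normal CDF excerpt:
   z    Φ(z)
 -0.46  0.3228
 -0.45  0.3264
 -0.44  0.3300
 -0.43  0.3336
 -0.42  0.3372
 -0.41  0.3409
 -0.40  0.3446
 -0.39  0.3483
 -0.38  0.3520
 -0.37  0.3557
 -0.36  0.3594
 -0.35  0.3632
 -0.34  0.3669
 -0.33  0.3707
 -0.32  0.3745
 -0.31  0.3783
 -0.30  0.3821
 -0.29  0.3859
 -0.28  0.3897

0.3669

σ√T = 0.21 × 0.2887 = 0.0606
d₁ = [ln(350/358) + (0.047 + ½·0.21²)·0.08333] / (σ√T) = (-0.0226 + 0.0058) / 0.0606 = -0.2779 ≈ -0.28
d₂ = -0.2779 − 0.0606 = -0.3385 ≈ -0.34
Risk-neutral Pr[S_T > K] = N(d₂) = N(-0.34) = 0.3669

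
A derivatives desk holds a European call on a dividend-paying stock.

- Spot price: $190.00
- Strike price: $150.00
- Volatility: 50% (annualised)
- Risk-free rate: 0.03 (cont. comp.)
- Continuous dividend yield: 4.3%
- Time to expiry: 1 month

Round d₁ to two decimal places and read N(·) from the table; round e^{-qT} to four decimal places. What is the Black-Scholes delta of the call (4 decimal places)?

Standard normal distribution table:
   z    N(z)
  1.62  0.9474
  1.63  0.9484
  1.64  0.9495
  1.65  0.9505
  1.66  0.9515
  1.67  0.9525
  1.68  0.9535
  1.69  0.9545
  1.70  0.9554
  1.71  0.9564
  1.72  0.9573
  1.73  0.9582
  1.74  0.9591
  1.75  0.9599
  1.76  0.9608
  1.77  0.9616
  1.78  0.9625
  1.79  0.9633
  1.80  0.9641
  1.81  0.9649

σ√T = 0.5 × 0.2887 = 0.1443
ln(S/K) + (r − q + σ²/2)T = ln(190/150) + (0.03 − 0.043 + 0.5²/2)·0.08333 = 0.2364 + 0.0093 = 0.2457
d₁ = 0.2457 / 0.1443 = 1.7024 ≈ 1.70
N(d₁) = N(1.70) = 0.9554
Δ_call = e^(−qT)·N(d₁) = 0.9964·0.9554 = 0.9520

0.9520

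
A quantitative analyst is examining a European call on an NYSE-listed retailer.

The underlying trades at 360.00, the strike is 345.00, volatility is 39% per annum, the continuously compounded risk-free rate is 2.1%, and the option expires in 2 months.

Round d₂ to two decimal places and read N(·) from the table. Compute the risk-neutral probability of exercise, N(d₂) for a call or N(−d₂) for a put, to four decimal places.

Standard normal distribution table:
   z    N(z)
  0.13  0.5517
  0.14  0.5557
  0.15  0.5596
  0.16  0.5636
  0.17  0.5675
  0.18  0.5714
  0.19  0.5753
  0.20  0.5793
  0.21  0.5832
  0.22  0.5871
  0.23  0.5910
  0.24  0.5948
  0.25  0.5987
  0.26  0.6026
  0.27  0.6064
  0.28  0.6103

T = 0.1667;  σ√T = 0.1592
d₁ = [ln(360/345) + (0.021 + 0.39²/2)·0.1667] / 0.1592 = [0.0426 + 0.0162] / 0.1592 = 0.3689 ≈ 0.37
d₂ = d₁ − σ√T = 0.3689 − 0.1592 = 0.2097 ≈ 0.21
Pr(exercise) under Q = N(d₂) = 0.5832

0.5832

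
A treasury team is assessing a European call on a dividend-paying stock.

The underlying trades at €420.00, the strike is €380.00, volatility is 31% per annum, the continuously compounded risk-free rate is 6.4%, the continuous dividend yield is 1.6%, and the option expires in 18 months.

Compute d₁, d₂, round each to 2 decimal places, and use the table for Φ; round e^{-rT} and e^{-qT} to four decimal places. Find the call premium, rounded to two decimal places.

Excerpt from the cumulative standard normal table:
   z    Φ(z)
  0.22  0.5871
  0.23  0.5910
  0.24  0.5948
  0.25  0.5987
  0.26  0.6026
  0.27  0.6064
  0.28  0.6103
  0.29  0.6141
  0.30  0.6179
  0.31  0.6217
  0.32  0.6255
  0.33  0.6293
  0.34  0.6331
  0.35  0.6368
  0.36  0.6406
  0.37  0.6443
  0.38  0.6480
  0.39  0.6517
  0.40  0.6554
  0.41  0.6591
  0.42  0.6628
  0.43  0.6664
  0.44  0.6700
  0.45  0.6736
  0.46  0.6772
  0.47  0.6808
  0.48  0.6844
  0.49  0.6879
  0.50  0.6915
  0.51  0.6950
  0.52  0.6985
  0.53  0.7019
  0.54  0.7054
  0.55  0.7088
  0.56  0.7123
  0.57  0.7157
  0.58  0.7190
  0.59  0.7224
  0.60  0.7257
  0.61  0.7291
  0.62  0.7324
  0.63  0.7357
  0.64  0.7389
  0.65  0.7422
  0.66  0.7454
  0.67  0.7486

€94.95

T = 1.5;  σ√T = 0.3797
d₁ = [ln(420/380) + (0.064 − 0.016 + 0.31²/2)·1.5] / 0.3797 = [0.1001 + 0.1441] / 0.3797 = 0.6431 ≈ 0.64
d₂ = d₁ − σ√T = 0.6431 − 0.3797 = 0.2634 ≈ 0.26
exp(−qT) = exp(−0.016·1.5) = 0.9763;  exp(−rT) = exp(−0.064·1.5) = 0.9085
N(d₁) = N(0.64) = 0.7389;  N(d₂) = N(0.26) = 0.6026
C = 420·0.9763·0.7389 − 380·0.9085·0.6026 = 302.9830 − 208.0356 = 94.9474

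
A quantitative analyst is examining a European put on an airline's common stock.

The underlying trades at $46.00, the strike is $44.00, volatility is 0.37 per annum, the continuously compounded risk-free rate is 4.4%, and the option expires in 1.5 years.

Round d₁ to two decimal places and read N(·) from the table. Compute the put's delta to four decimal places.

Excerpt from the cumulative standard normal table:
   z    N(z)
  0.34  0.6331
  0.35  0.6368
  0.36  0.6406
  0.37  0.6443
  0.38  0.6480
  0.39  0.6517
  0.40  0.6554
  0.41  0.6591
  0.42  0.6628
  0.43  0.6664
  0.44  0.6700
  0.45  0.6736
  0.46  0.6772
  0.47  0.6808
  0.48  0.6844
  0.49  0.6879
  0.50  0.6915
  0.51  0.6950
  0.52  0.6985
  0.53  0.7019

σ√T = 0.37·√1.5 = 0.4532
d₁ = [ln(46/44) + (0.044 + ½·0.37²)·1.5] / (σ√T) = (0.0445 + 0.1687) / 0.4532 = 0.4703 ⇒ 0.47
N(d₁) = N(0.47) = 0.6808
Δ_put = N(d₁) − 1 = 0.6808 − 1 = -0.3192

-0.3192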